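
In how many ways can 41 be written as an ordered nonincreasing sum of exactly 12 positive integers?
p(41, 12 parts) = 3655

Partitions of n into exactly k parts are in bijection with partitions of n − k into at most k parts (subtract 1 from each part). So p(41, exactly 12) = p(29, parts ≤ 12). Computing via the recurrence p(m, j) = p(m, j−1) + p(m−j, j) gives 3655.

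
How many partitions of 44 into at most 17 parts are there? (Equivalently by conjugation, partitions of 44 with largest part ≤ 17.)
p(44, parts ≤ 17) = 63516

Use the recurrence p(n, m) = p(n, m−1) + p(n−m, m): either the largest part is < m (count p(n, m−1)) or the largest part is exactly m (remove one copy of m, count p(n−m, m)). With p(0, ·) = 1 this gives p(44, parts ≤ 17) = 63516. (By conjugating Young diagrams, this also counts partitions of 44 into at most 17 parts.)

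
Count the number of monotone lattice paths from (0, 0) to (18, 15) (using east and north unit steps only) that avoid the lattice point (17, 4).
Number of paths = 1037086500

Total paths from (0, 0) to (18, 15): C(33, 18) = 1037158320. Paths through (17, 4): (paths (0, 0) → (17, 4)) × (paths (17, 4) → (18, 15)) = C(21, 17) · C(12, 1) = 5985 · 12 = 71820. Avoidance count = 1037158320 − 71820 = 1037086500.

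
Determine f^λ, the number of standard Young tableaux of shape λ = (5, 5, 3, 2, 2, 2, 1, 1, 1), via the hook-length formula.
# SYT of shape (5, 5, 3, 2, 2, 2, 1, 1, 1) = 1225642880

Hook-length formula: f^λ = n! / Π hook(c), product over all cells c of the Young diagram. For λ = (5, 5, 3, 2, 2, 2, 1, 1, 1), n = 22 boxes. Hook lengths by row (left-to-right, top-to-bottom): [13, 9, 5, 3, 2]; [12, 8, 4, 2, 1]; [9, 5, 1]; [7, 3]; [6, 2]; [5, 1]; [3]; [2]; [1]. Product of hooks = 917070336000. So f^λ = 22! / 917070336000 = 1124000727777607680000 / 917070336000 = 1225642880.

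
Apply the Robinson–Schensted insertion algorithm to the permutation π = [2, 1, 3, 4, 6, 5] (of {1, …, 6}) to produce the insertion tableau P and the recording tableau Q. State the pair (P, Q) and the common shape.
P = [1, 3, 4, 5] / [2, 6];  Q = [1, 3, 4, 5] / [2, 6];  common shape = (4, 2)

Row-insert the values π_1, π_2, … into P one at a time, bumping the leftmost entry strictly greater than the inserted value down to the next row. The recording tableau Q records, in position (i, j), the step at which that cell was added to P.
  Insert 2 (step 1): P = [2];  Q = [1]
  Insert 1 (step 2): P = [1] / [2];  Q = [1] / [2]
  Insert 3 (step 3): P = [1, 3] / [2];  Q = [1, 3] / [2]
  Insert 4 (step 4): P = [1, 3, 4] / [2];  Q = [1, 3, 4] / [2]
  Insert 6 (step 5): P = [1, 3, 4, 6] / [2];  Q = [1, 3, 4, 5] / [2]
  Insert 5 (step 6): P = [1, 3, 4, 5] / [2, 6];  Q = [1, 3, 4, 5] / [2, 6]
Final shape: (4, 2).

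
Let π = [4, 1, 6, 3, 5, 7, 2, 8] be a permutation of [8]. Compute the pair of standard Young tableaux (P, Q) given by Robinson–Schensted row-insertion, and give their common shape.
P = [1, 2, 5, 7, 8] / [3, 6] / [4];  Q = [1, 3, 5, 6, 8] / [2, 4] / [7];  common shape = (5, 2, 1)

Row-insert the values π_1, π_2, … into P one at a time, bumping the leftmost entry strictly greater than the inserted value down to the next row. The recording tableau Q records, in position (i, j), the step at which that cell was added to P.
  Insert 4 (step 1): P = [4];  Q = [1]
  Insert 1 (step 2): P = [1] / [4];  Q = [1] / [2]
  Insert 6 (step 3): P = [1, 6] / [4];  Q = [1, 3] / [2]
  Insert 3 (step 4): P = [1, 3] / [4, 6];  Q = [1, 3] / [2, 4]
  Insert 5 (step 5): P = [1, 3, 5] / [4, 6];  Q = [1, 3, 5] / [2, 4]
  Insert 7 (step 6): P = [1, 3, 5, 7] / [4, 6];  Q = [1, 3, 5, 6] / [2, 4]
  Insert 2 (step 7): P = [1, 2, 5, 7] / [3, 6] / [4];  Q = [1, 3, 5, 6] / [2, 4] / [7]
  Insert 8 (step 8): P = [1, 2, 5, 7, 8] / [3, 6] / [4];  Q = [1, 3, 5, 6, 8] / [2, 4] / [7]
Final shape: (5, 2, 1).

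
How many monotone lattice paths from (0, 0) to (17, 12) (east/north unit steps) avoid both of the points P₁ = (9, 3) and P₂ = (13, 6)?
Number of paths = 42467015

Inclusion–exclusion. Total paths: C(29, 17) = 51895935. Through P₁: C(12, 9)·C(17, 8) = 5348200. Through P₂: C(19, 13)·C(10, 4) = 5697720. Since P₁ is strictly southwest of P₂, a monotone path through both must visit P₁ then P₂; paths through both = C(12, 9)·C(7, 4)·C(10, 4) = 1617000. Avoid both = 51895935 − 5348200 − 5697720 + 1617000 = 42467015.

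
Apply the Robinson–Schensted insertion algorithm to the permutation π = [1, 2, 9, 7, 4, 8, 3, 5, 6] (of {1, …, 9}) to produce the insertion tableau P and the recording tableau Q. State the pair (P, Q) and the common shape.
P = [1, 2, 3, 5, 6] / [4, 8] / [7] / [9];  Q = [1, 2, 3, 6, 9] / [4, 8] / [5] / [7];  common shape = (5, 2, 1, 1)

Row-insert the values π_1, π_2, … into P one at a time, bumping the leftmost entry strictly greater than the inserted value down to the next row. The recording tableau Q records, in position (i, j), the step at which that cell was added to P.
  Insert 1 (step 1): P = [1];  Q = [1]
  Insert 2 (step 2): P = [1, 2];  Q = [1, 2]
  Insert 9 (step 3): P = [1, 2, 9];  Q = [1, 2, 3]
  Insert 7 (step 4): P = [1, 2, 7] / [9];  Q = [1, 2, 3] / [4]
  Insert 4 (step 5): P = [1, 2, 4] / [7] / [9];  Q = [1, 2, 3] / [4] / [5]
  Insert 8 (step 6): P = [1, 2, 4, 8] / [7] / [9];  Q = [1, 2, 3, 6] / [4] / [5]
  Insert 3 (step 7): P = [1, 2, 3, 8] / [4] / [7] / [9];  Q = [1, 2, 3, 6] / [4] / [5] / [7]
  Insert 5 (step 8): P = [1, 2, 3, 5] / [4, 8] / [7] / [9];  Q = [1, 2, 3, 6] / [4, 8] / [5] / [7]
  Insert 6 (step 9): P = [1, 2, 3, 5, 6] / [4, 8] / [7] / [9];  Q = [1, 2, 3, 6, 9] / [4, 8] / [5] / [7]
Final shape: (5, 2, 1, 1).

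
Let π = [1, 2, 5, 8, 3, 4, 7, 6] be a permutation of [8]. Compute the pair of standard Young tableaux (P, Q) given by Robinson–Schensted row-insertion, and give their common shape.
P = [1, 2, 3, 4, 6] / [5, 7] / [8];  Q = [1, 2, 3, 4, 7] / [5, 6] / [8];  common shape = (5, 2, 1)

Row-insert the values π_1, π_2, … into P one at a time, bumping the leftmost entry strictly greater than the inserted value down to the next row. The recording tableau Q records, in position (i, j), the step at which that cell was added to P.
  Insert 1 (step 1): P = [1];  Q = [1]
  Insert 2 (step 2): P = [1, 2];  Q = [1, 2]
  Insert 5 (step 3): P = [1, 2, 5];  Q = [1, 2, 3]
  Insert 8 (step 4): P = [1, 2, 5, 8];  Q = [1, 2, 3, 4]
  Insert 3 (step 5): P = [1, 2, 3, 8] / [5];  Q = [1, 2, 3, 4] / [5]
  Insert 4 (step 6): P = [1, 2, 3, 4] / [5, 8];  Q = [1, 2, 3, 4] / [5, 6]
  Insert 7 (step 7): P = [1, 2, 3, 4, 7] / [5, 8];  Q = [1, 2, 3, 4, 7] / [5, 6]
  Insert 6 (step 8): P = [1, 2, 3, 4, 6] / [5, 7] / [8];  Q = [1, 2, 3, 4, 7] / [5, 6] / [8]
Final shape: (5, 2, 1).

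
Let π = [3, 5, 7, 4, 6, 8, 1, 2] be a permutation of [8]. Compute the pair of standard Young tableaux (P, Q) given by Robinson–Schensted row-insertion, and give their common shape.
P = [1, 2, 6, 8] / [3, 4] / [5, 7];  Q = [1, 2, 3, 6] / [4, 5] / [7, 8];  common shape = (4, 2, 2)

Row-insert the values π_1, π_2, … into P one at a time, bumping the leftmost entry strictly greater than the inserted value down to the next row. The recording tableau Q records, in position (i, j), the step at which that cell was added to P.
  Insert 3 (step 1): P = [3];  Q = [1]
  Insert 5 (step 2): P = [3, 5];  Q = [1, 2]
  Insert 7 (step 3): P = [3, 5, 7];  Q = [1, 2, 3]
  Insert 4 (step 4): P = [3, 4, 7] / [5];  Q = [1, 2, 3] / [4]
  Insert 6 (step 5): P = [3, 4, 6] / [5, 7];  Q = [1, 2, 3] / [4, 5]
  Insert 8 (step 6): P = [3, 4, 6, 8] / [5, 7];  Q = [1, 2, 3, 6] / [4, 5]
  Insert 1 (step 7): P = [1, 4, 6, 8] / [3, 7] / [5];  Q = [1, 2, 3, 6] / [4, 5] / [7]
  Insert 2 (step 8): P = [1, 2, 6, 8] / [3, 4] / [5, 7];  Q = [1, 2, 3, 6] / [4, 5] / [7, 8]
Final shape: (4, 2, 2).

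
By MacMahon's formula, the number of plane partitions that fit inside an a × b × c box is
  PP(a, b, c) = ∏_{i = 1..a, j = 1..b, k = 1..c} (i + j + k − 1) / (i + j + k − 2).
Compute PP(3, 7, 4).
PP(3, 7, 4) = 1557270

Evaluate the triple product over i = 1..3, j = 1..7, k = 1..4. The factors are (2/1) · (3/2) · (4/3) · (5/4) · (3/2) · (4/3) · (5/4) · (6/5) · … (84 factors total). The numerators and denominators telescope so the product is an integer; carrying out the multiplication exactly gives PP(3, 7, 4) = 1557270.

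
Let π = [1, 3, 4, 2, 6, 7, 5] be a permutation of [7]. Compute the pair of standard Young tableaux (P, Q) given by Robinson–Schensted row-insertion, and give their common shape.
P = [1, 2, 4, 5, 7] / [3, 6];  Q = [1, 2, 3, 5, 6] / [4, 7];  common shape = (5, 2)

Row-insert the values π_1, π_2, … into P one at a time, bumping the leftmost entry strictly greater than the inserted value down to the next row. The recording tableau Q records, in position (i, j), the step at which that cell was added to P.
  Insert 1 (step 1): P = [1];  Q = [1]
  Insert 3 (step 2): P = [1, 3];  Q = [1, 2]
  Insert 4 (step 3): P = [1, 3, 4];  Q = [1, 2, 3]
  Insert 2 (step 4): P = [1, 2, 4] / [3];  Q = [1, 2, 3] / [4]
  Insert 6 (step 5): P = [1, 2, 4, 6] / [3];  Q = [1, 2, 3, 5] / [4]
  Insert 7 (step 6): P = [1, 2, 4, 6, 7] / [3];  Q = [1, 2, 3, 5, 6] / [4]
  Insert 5 (step 7): P = [1, 2, 4, 5, 7] / [3, 6];  Q = [1, 2, 3, 5, 6] / [4, 7]
Final shape: (5, 2).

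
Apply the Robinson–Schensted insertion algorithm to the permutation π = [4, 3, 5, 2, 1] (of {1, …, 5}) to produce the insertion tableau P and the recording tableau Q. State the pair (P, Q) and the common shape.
P = [1, 5] / [2] / [3] / [4];  Q = [1, 3] / [2] / [4] / [5];  common shape = (2, 1, 1, 1)

Row-insert the values π_1, π_2, … into P one at a time, bumping the leftmost entry strictly greater than the inserted value down to the next row. The recording tableau Q records, in position (i, j), the step at which that cell was added to P.
  Insert 4 (step 1): P = [4];  Q = [1]
  Insert 3 (step 2): P = [3] / [4];  Q = [1] / [2]
  Insert 5 (step 3): P = [3, 5] / [4];  Q = [1, 3] / [2]
  Insert 2 (step 4): P = [2, 5] / [3] / [4];  Q = [1, 3] / [2] / [4]
  Insert 1 (step 5): P = [1, 5] / [2] / [3] / [4];  Q = [1, 3] / [2] / [4] / [5]
Final shape: (2, 1, 1, 1).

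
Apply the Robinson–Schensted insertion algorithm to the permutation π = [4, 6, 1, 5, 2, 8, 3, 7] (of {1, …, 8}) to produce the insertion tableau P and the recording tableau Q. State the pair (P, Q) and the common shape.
P = [1, 2, 3, 7] / [4, 5, 8] / [6];  Q = [1, 2, 6, 8] / [3, 4, 7] / [5];  common shape = (4, 3, 1)

Row-insert the values π_1, π_2, … into P one at a time, bumping the leftmost entry strictly greater than the inserted value down to the next row. The recording tableau Q records, in position (i, j), the step at which that cell was added to P.
  Insert 4 (step 1): P = [4];  Q = [1]
  Insert 6 (step 2): P = [4, 6];  Q = [1, 2]
  Insert 1 (step 3): P = [1, 6] / [4];  Q = [1, 2] / [3]
  Insert 5 (step 4): P = [1, 5] / [4, 6];  Q = [1, 2] / [3, 4]
  Insert 2 (step 5): P = [1, 2] / [4, 5] / [6];  Q = [1, 2] / [3, 4] / [5]
  Insert 8 (step 6): P = [1, 2, 8] / [4, 5] / [6];  Q = [1, 2, 6] / [3, 4] / [5]
  Insert 3 (step 7): P = [1, 2, 3] / [4, 5, 8] / [6];  Q = [1, 2, 6] / [3, 4, 7] / [5]
  Insert 7 (step 8): P = [1, 2, 3, 7] / [4, 5, 8] / [6];  Q = [1, 2, 6, 8] / [3, 4, 7] / [5]
Final shape: (4, 3, 1).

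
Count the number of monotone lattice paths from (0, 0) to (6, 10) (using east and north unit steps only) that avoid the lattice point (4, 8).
Number of paths = 5038

Total paths from (0, 0) to (6, 10): C(16, 6) = 8008. Paths through (4, 8): (paths (0, 0) → (4, 8)) × (paths (4, 8) → (6, 10)) = C(12, 4) · C(4, 2) = 495 · 6 = 2970. Avoidance count = 8008 − 2970 = 5038.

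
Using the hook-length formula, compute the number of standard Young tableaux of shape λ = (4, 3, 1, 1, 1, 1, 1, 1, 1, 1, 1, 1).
# SYT of shape (4, 3, 1, 1, 1, 1, 1, 1, 1, 1, 1, 1) = 20944

Hook-length formula: f^λ = n! / Π hook(c), product over all cells c of the Young diagram. For λ = (4, 3, 1, 1, 1, 1, 1, 1, 1, 1, 1, 1), n = 17 boxes. Hook lengths by row (left-to-right, top-to-bottom): [15, 4, 3, 1]; [13, 2, 1]; [10]; [9]; [8]; [7]; [6]; [5]; [4]; [3]; [2]; [1]. Product of hooks = 16982784000. So f^λ = 17! / 16982784000 = 355687428096000 / 16982784000 = 20944.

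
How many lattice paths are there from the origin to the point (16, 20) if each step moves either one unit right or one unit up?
Number of paths = 7307872110

A monotone lattice path from (0, 0) to (16, 20) consists of 16 east steps and 20 north steps in some order, so it is determined by which 16 of the 36 steps are east. The count is C(36, 16) = 7307872110.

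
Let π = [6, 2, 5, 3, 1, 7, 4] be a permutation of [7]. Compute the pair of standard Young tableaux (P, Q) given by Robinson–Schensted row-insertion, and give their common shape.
P = [1, 3, 4] / [2, 7] / [5] / [6];  Q = [1, 3, 6] / [2, 7] / [4] / [5];  common shape = (3, 2, 1, 1)

Row-insert the values π_1, π_2, … into P one at a time, bumping the leftmost entry strictly greater than the inserted value down to the next row. The recording tableau Q records, in position (i, j), the step at which that cell was added to P.
  Insert 6 (step 1): P = [6];  Q = [1]
  Insert 2 (step 2): P = [2] / [6];  Q = [1] / [2]
  Insert 5 (step 3): P = [2, 5] / [6];  Q = [1, 3] / [2]
  Insert 3 (step 4): P = [2, 3] / [5] / [6];  Q = [1, 3] / [2] / [4]
  Insert 1 (step 5): P = [1, 3] / [2] / [5] / [6];  Q = [1, 3] / [2] / [4] / [5]
  Insert 7 (step 6): P = [1, 3, 7] / [2] / [5] / [6];  Q = [1, 3, 6] / [2] / [4] / [5]
  Insert 4 (step 7): P = [1, 3, 4] / [2, 7] / [5] / [6];  Q = [1, 3, 6] / [2, 7] / [4] / [5]
Final shape: (3, 2, 1, 1).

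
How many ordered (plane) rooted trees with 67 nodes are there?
C_66 = 5632681584560312734993915705849145100

These ordered rooted trees are counted by the Catalan number C_n = (1/(n + 1)) · C(2n, n). For n = 66: C_66 = (1/67) · C(132, 66) = 377389666165540953244592352291892721700/67 = 5632681584560312734993915705849145100.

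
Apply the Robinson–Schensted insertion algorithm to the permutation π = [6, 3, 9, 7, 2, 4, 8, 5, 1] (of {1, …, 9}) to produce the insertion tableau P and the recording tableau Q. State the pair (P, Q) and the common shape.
P = [1, 4, 5] / [2, 7, 8] / [3, 9] / [6];  Q = [1, 3, 7] / [2, 4, 8] / [5, 6] / [9];  common shape = (3, 3, 2, 1)

Row-insert the values π_1, π_2, … into P one at a time, bumping the leftmost entry strictly greater than the inserted value down to the next row. The recording tableau Q records, in position (i, j), the step at which that cell was added to P.
  Insert 6 (step 1): P = [6];  Q = [1]
  Insert 3 (step 2): P = [3] / [6];  Q = [1] / [2]
  Insert 9 (step 3): P = [3, 9] / [6];  Q = [1, 3] / [2]
  Insert 7 (step 4): P = [3, 7] / [6, 9];  Q = [1, 3] / [2, 4]
  Insert 2 (step 5): P = [2, 7] / [3, 9] / [6];  Q = [1, 3] / [2, 4] / [5]
  Insert 4 (step 6): P = [2, 4] / [3, 7] / [6, 9];  Q = [1, 3] / [2, 4] / [5, 6]
  Insert 8 (step 7): P = [2, 4, 8] / [3, 7] / [6, 9];  Q = [1, 3, 7] / [2, 4] / [5, 6]
  Insert 5 (step 8): P = [2, 4, 5] / [3, 7, 8] / [6, 9];  Q = [1, 3, 7] / [2, 4, 8] / [5, 6]
  Insert 1 (step 9): P = [1, 4, 5] / [2, 7, 8] / [3, 9] / [6];  Q = [1, 3, 7] / [2, 4, 8] / [5, 6] / [9]
Final shape: (3, 3, 2, 1).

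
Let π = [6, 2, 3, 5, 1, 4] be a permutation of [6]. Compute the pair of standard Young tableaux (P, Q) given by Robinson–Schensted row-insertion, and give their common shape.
P = [1, 3, 4] / [2, 5] / [6];  Q = [1, 3, 4] / [2, 6] / [5];  common shape = (3, 2, 1)

Row-insert the values π_1, π_2, … into P one at a time, bumping the leftmost entry strictly greater than the inserted value down to the next row. The recording tableau Q records, in position (i, j), the step at which that cell was added to P.
  Insert 6 (step 1): P = [6];  Q = [1]
  Insert 2 (step 2): P = [2] / [6];  Q = [1] / [2]
  Insert 3 (step 3): P = [2, 3] / [6];  Q = [1, 3] / [2]
  Insert 5 (step 4): P = [2, 3, 5] / [6];  Q = [1, 3, 4] / [2]
  Insert 1 (step 5): P = [1, 3, 5] / [2] / [6];  Q = [1, 3, 4] / [2] / [5]
  Insert 4 (step 6): P = [1, 3, 4] / [2, 5] / [6];  Q = [1, 3, 4] / [2, 6] / [5]
Final shape: (3, 2, 1).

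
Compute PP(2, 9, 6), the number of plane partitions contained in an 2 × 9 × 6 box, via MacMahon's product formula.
PP(2, 9, 6) = 5725720

Evaluate the triple product over i = 1..2, j = 1..9, k = 1..6. The factors are (2/1) · (3/2) · (4/3) · (5/4) · (6/5) · (7/6) · (3/2) · (4/3) · … (108 factors total). The numerators and denominators telescope so the product is an integer; carrying out the multiplication exactly gives PP(2, 9, 6) = 5725720.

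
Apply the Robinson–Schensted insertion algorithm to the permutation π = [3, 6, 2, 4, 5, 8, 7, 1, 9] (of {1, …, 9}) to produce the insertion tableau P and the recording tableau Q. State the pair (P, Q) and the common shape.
P = [1, 4, 5, 7, 9] / [2, 6, 8] / [3];  Q = [1, 2, 5, 6, 9] / [3, 4, 7] / [8];  common shape = (5, 3, 1)

Row-insert the values π_1, π_2, … into P one at a time, bumping the leftmost entry strictly greater than the inserted value down to the next row. The recording tableau Q records, in position (i, j), the step at which that cell was added to P.
  Insert 3 (step 1): P = [3];  Q = [1]
  Insert 6 (step 2): P = [3, 6];  Q = [1, 2]
  Insert 2 (step 3): P = [2, 6] / [3];  Q = [1, 2] / [3]
  Insert 4 (step 4): P = [2, 4] / [3, 6];  Q = [1, 2] / [3, 4]
  Insert 5 (step 5): P = [2, 4, 5] / [3, 6];  Q = [1, 2, 5] / [3, 4]
  Insert 8 (step 6): P = [2, 4, 5, 8] / [3, 6];  Q = [1, 2, 5, 6] / [3, 4]
  Insert 7 (step 7): P = [2, 4, 5, 7] / [3, 6, 8];  Q = [1, 2, 5, 6] / [3, 4, 7]
  Insert 1 (step 8): P = [1, 4, 5, 7] / [2, 6, 8] / [3];  Q = [1, 2, 5, 6] / [3, 4, 7] / [8]
  Insert 9 (step 9): P = [1, 4, 5, 7, 9] / [2, 6, 8] / [3];  Q = [1, 2, 5, 6, 9] / [3, 4, 7] / [8]
Final shape: (5, 3, 1).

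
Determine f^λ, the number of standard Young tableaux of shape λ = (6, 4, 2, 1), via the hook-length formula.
# SYT of shape (6, 4, 2, 1) = 17160

Hook-length formula: f^λ = n! / Π hook(c), product over all cells c of the Young diagram. For λ = (6, 4, 2, 1), n = 13 boxes. Hook lengths by row (left-to-right, top-to-bottom): [9, 7, 5, 4, 2, 1]; [6, 4, 2, 1]; [3, 1]; [1]. Product of hooks = 362880. So f^λ = 13! / 362880 = 6227020800 / 362880 = 17160.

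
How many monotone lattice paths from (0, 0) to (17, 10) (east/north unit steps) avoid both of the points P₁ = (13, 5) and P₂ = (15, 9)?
Number of paths = 3819765

Inclusion–exclusion. Total paths: C(27, 17) = 8436285. Through P₁: C(18, 13)·C(9, 4) = 1079568. Through P₂: C(24, 15)·C(3, 2) = 3922512. Since P₁ is strictly southwest of P₂, a monotone path through both must visit P₁ then P₂; paths through both = C(18, 13)·C(6, 2)·C(3, 2) = 385560. Avoid both = 8436285 − 1079568 − 3922512 + 385560 = 3819765.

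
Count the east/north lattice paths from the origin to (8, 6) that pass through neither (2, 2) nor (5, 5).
Number of paths = 1215

Inclusion–exclusion. Total paths: C(14, 8) = 3003. Through P₁: C(4, 2)·C(10, 6) = 1260. Through P₂: C(10, 5)·C(4, 3) = 1008. Since P₁ is strictly southwest of P₂, a monotone path through both must visit P₁ then P₂; paths through both = C(4, 2)·C(6, 3)·C(4, 3) = 480. Avoid both = 3003 − 1260 − 1008 + 480 = 1215.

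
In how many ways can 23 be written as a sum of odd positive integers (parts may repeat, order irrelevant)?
p_odd(23) = 104

Enumerate partitions using only odd parts via the recurrence o(n, m) = o(n, m−2) + o(n−m, m) over odd m, starting from the largest odd part ≤ n. This gives p_odd(23) = 104. (Euler's theorem: equals the count of distinct-part partitions.)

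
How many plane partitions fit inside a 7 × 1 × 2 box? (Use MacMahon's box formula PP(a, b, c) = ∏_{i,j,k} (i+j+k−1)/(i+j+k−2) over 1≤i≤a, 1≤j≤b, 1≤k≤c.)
PP(7, 1, 2) = 36

Evaluate the triple product over i = 1..7, j = 1..1, k = 1..2. The factors are (2/1) · (3/2) · (3/2) · (4/3) · (4/3) · (5/4) · (5/4) · (6/5) · … (14 factors total). The numerators and denominators telescope so the product is an integer; carrying out the multiplication exactly gives PP(7, 1, 2) = 36.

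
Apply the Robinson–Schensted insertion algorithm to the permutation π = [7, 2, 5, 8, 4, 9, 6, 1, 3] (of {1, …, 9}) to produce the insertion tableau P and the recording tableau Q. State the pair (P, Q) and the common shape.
P = [1, 3, 6, 9] / [2, 4] / [5, 8] / [7];  Q = [1, 3, 4, 6] / [2, 7] / [5, 9] / [8];  common shape = (4, 2, 2, 1)

Row-insert the values π_1, π_2, … into P one at a time, bumping the leftmost entry strictly greater than the inserted value down to the next row. The recording tableau Q records, in position (i, j), the step at which that cell was added to P.
  Insert 7 (step 1): P = [7];  Q = [1]
  Insert 2 (step 2): P = [2] / [7];  Q = [1] / [2]
  Insert 5 (step 3): P = [2, 5] / [7];  Q = [1, 3] / [2]
  Insert 8 (step 4): P = [2, 5, 8] / [7];  Q = [1, 3, 4] / [2]
  Insert 4 (step 5): P = [2, 4, 8] / [5] / [7];  Q = [1, 3, 4] / [2] / [5]
  Insert 9 (step 6): P = [2, 4, 8, 9] / [5] / [7];  Q = [1, 3, 4, 6] / [2] / [5]
  Insert 6 (step 7): P = [2, 4, 6, 9] / [5, 8] / [7];  Q = [1, 3, 4, 6] / [2, 7] / [5]
  Insert 1 (step 8): P = [1, 4, 6, 9] / [2, 8] / [5] / [7];  Q = [1, 3, 4, 6] / [2, 7] / [5] / [8]
  Insert 3 (step 9): P = [1, 3, 6, 9] / [2, 4] / [5, 8] / [7];  Q = [1, 3, 4, 6] / [2, 7] / [5, 9] / [8]
Final shape: (4, 2, 2, 1).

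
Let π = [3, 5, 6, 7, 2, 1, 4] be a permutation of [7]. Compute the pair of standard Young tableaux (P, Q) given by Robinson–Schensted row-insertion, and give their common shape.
P = [1, 4, 6, 7] / [2, 5] / [3];  Q = [1, 2, 3, 4] / [5, 7] / [6];  common shape = (4, 2, 1)

Row-insert the values π_1, π_2, … into P one at a time, bumping the leftmost entry strictly greater than the inserted value down to the next row. The recording tableau Q records, in position (i, j), the step at which that cell was added to P.
  Insert 3 (step 1): P = [3];  Q = [1]
  Insert 5 (step 2): P = [3, 5];  Q = [1, 2]
  Insert 6 (step 3): P = [3, 5, 6];  Q = [1, 2, 3]
  Insert 7 (step 4): P = [3, 5, 6, 7];  Q = [1, 2, 3, 4]
  Insert 2 (step 5): P = [2, 5, 6, 7] / [3];  Q = [1, 2, 3, 4] / [5]
  Insert 1 (step 6): P = [1, 5, 6, 7] / [2] / [3];  Q = [1, 2, 3, 4] / [5] / [6]
  Insert 4 (step 7): P = [1, 4, 6, 7] / [2, 5] / [3];  Q = [1, 2, 3, 4] / [5, 7] / [6]
Final shape: (4, 2, 1).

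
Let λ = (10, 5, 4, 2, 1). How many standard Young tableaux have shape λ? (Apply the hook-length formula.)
# SYT of shape (10, 5, 4, 2, 1) = 1066965900

Hook-length formula: f^λ = n! / Π hook(c), product over all cells c of the Young diagram. For λ = (10, 5, 4, 2, 1), n = 22 boxes. Hook lengths by row (left-to-right, top-to-bottom): [14, 12, 10, 9, 7, 5, 4, 3, 2, 1]; [8, 6, 4, 3, 1]; [6, 4, 2, 1]; [3, 1]; [1]. Product of hooks = 1053455155200. So f^λ = 22! / 1053455155200 = 1124000727777607680000 / 1053455155200 = 1066965900.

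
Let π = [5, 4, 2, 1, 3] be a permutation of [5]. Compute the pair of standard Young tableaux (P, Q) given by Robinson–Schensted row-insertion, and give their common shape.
P = [1, 3] / [2] / [4] / [5];  Q = [1, 5] / [2] / [3] / [4];  common shape = (2, 1, 1, 1)

Row-insert the values π_1, π_2, … into P one at a time, bumping the leftmost entry strictly greater than the inserted value down to the next row. The recording tableau Q records, in position (i, j), the step at which that cell was added to P.
  Insert 5 (step 1): P = [5];  Q = [1]
  Insert 4 (step 2): P = [4] / [5];  Q = [1] / [2]
  Insert 2 (step 3): P = [2] / [4] / [5];  Q = [1] / [2] / [3]
  Insert 1 (step 4): P = [1] / [2] / [4] / [5];  Q = [1] / [2] / [3] / [4]
  Insert 3 (step 5): P = [1, 3] / [2] / [4] / [5];  Q = [1, 5] / [2] / [3] / [4]
Final shape: (2, 1, 1, 1).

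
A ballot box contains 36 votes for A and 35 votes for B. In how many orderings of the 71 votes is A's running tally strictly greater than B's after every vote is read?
Strict-lead orderings = 3116285494907301262

Total orderings of the 71 votes with 36 for A: C(71, 36) = 221256270138418389602. By the Bertrand ballot formula (Cycle Lemma / reflection principle), the number of orderings in which A is strictly ahead of B throughout is (p − q)/(p + q) · C(p + q, p) = (36 − 35)/(36 + 35) · 221256270138418389602 = 3116285494907301262.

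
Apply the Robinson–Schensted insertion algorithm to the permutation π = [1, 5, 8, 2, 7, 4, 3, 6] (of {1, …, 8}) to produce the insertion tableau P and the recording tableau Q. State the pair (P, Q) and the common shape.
P = [1, 2, 3, 6] / [4, 7] / [5] / [8];  Q = [1, 2, 3, 8] / [4, 5] / [6] / [7];  common shape = (4, 2, 1, 1)

Row-insert the values π_1, π_2, … into P one at a time, bumping the leftmost entry strictly greater than the inserted value down to the next row. The recording tableau Q records, in position (i, j), the step at which that cell was added to P.
  Insert 1 (step 1): P = [1];  Q = [1]
  Insert 5 (step 2): P = [1, 5];  Q = [1, 2]
  Insert 8 (step 3): P = [1, 5, 8];  Q = [1, 2, 3]
  Insert 2 (step 4): P = [1, 2, 8] / [5];  Q = [1, 2, 3] / [4]
  Insert 7 (step 5): P = [1, 2, 7] / [5, 8];  Q = [1, 2, 3] / [4, 5]
  Insert 4 (step 6): P = [1, 2, 4] / [5, 7] / [8];  Q = [1, 2, 3] / [4, 5] / [6]
  Insert 3 (step 7): P = [1, 2, 3] / [4, 7] / [5] / [8];  Q = [1, 2, 3] / [4, 5] / [6] / [7]
  Insert 6 (step 8): P = [1, 2, 3, 6] / [4, 7] / [5] / [8];  Q = [1, 2, 3, 8] / [4, 5] / [6] / [7]
Final shape: (4, 2, 1, 1).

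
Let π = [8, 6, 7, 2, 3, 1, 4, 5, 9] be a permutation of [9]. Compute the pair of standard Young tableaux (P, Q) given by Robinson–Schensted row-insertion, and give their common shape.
P = [1, 3, 4, 5, 9] / [2, 7] / [6] / [8];  Q = [1, 3, 7, 8, 9] / [2, 5] / [4] / [6];  common shape = (5, 2, 1, 1)

Row-insert the values π_1, π_2, … into P one at a time, bumping the leftmost entry strictly greater than the inserted value down to the next row. The recording tableau Q records, in position (i, j), the step at which that cell was added to P.
  Insert 8 (step 1): P = [8];  Q = [1]
  Insert 6 (step 2): P = [6] / [8];  Q = [1] / [2]
  Insert 7 (step 3): P = [6, 7] / [8];  Q = [1, 3] / [2]
  Insert 2 (step 4): P = [2, 7] / [6] / [8];  Q = [1, 3] / [2] / [4]
  Insert 3 (step 5): P = [2, 3] / [6, 7] / [8];  Q = [1, 3] / [2, 5] / [4]
  Insert 1 (step 6): P = [1, 3] / [2, 7] / [6] / [8];  Q = [1, 3] / [2, 5] / [4] / [6]
  Insert 4 (step 7): P = [1, 3, 4] / [2, 7] / [6] / [8];  Q = [1, 3, 7] / [2, 5] / [4] / [6]
  Insert 5 (step 8): P = [1, 3, 4, 5] / [2, 7] / [6] / [8];  Q = [1, 3, 7, 8] / [2, 5] / [4] / [6]
  Insert 9 (step 9): P = [1, 3, 4, 5, 9] / [2, 7] / [6] / [8];  Q = [1, 3, 7, 8, 9] / [2, 5] / [4] / [6]
Final shape: (5, 2, 1, 1).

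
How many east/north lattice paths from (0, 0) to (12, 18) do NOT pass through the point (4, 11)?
Number of paths = 77709450

Total paths from (0, 0) to (12, 18): C(30, 12) = 86493225. Paths through (4, 11): (paths (0, 0) → (4, 11)) × (paths (4, 11) → (12, 18)) = C(15, 4) · C(15, 8) = 1365 · 6435 = 8783775. Avoidance count = 86493225 − 8783775 = 77709450.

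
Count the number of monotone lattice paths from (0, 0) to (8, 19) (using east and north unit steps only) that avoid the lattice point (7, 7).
Number of paths = 2175459

Total paths from (0, 0) to (8, 19): C(27, 8) = 2220075. Paths through (7, 7): (paths (0, 0) → (7, 7)) × (paths (7, 7) → (8, 19)) = C(14, 7) · C(13, 1) = 3432 · 13 = 44616. Avoidance count = 2220075 − 44616 = 2175459.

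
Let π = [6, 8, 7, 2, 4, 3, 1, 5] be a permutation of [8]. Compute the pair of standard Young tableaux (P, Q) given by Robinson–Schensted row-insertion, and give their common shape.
P = [1, 3, 5] / [2, 7] / [4] / [6] / [8];  Q = [1, 2, 8] / [3, 5] / [4] / [6] / [7];  common shape = (3, 2, 1, 1, 1)

Row-insert the values π_1, π_2, … into P one at a time, bumping the leftmost entry strictly greater than the inserted value down to the next row. The recording tableau Q records, in position (i, j), the step at which that cell was added to P.
  Insert 6 (step 1): P = [6];  Q = [1]
  Insert 8 (step 2): P = [6, 8];  Q = [1, 2]
  Insert 7 (step 3): P = [6, 7] / [8];  Q = [1, 2] / [3]
  Insert 2 (step 4): P = [2, 7] / [6] / [8];  Q = [1, 2] / [3] / [4]
  Insert 4 (step 5): P = [2, 4] / [6, 7] / [8];  Q = [1, 2] / [3, 5] / [4]
  Insert 3 (step 6): P = [2, 3] / [4, 7] / [6] / [8];  Q = [1, 2] / [3, 5] / [4] / [6]
  Insert 1 (step 7): P = [1, 3] / [2, 7] / [4] / [6] / [8];  Q = [1, 2] / [3, 5] / [4] / [6] / [7]
  Insert 5 (step 8): P = [1, 3, 5] / [2, 7] / [4] / [6] / [8];  Q = [1, 2, 8] / [3, 5] / [4] / [6] / [7]
Final shape: (3, 2, 1, 1, 1).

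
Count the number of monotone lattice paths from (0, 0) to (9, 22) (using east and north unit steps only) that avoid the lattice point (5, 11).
Number of paths = 14197755

Total paths from (0, 0) to (9, 22): C(31, 9) = 20160075. Paths through (5, 11): (paths (0, 0) → (5, 11)) × (paths (5, 11) → (9, 22)) = C(16, 5) · C(15, 4) = 4368 · 1365 = 5962320. Avoidance count = 20160075 − 5962320 = 14197755.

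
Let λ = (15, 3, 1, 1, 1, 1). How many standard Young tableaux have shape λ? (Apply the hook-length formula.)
# SYT of shape (15, 3, 1, 1, 1, 1) = 1662804

Hook-length formula: f^λ = n! / Π hook(c), product over all cells c of the Young diagram. For λ = (15, 3, 1, 1, 1, 1), n = 22 boxes. Hook lengths by row (left-to-right, top-to-bottom): [20, 15, 14, 12, 11, 10, 9, 8, 7, 6, 5, 4, 3, 2, 1]; [7, 2, 1]; [4]; [3]; [2]; [1]. Product of hooks = 675967057920000. So f^λ = 22! / 675967057920000 = 1124000727777607680000 / 675967057920000 = 1662804.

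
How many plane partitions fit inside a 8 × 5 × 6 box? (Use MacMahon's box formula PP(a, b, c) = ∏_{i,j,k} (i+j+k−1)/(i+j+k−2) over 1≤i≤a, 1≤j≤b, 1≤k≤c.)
PP(8, 5, 6) = 7997986868872

Evaluate the triple product over i = 1..8, j = 1..5, k = 1..6. The factors are (2/1) · (3/2) · (4/3) · (5/4) · (6/5) · (7/6) · (3/2) · (4/3) · … (240 factors total). The numerators and denominators telescope so the product is an integer; carrying out the multiplication exactly gives PP(8, 5, 6) = 7997986868872.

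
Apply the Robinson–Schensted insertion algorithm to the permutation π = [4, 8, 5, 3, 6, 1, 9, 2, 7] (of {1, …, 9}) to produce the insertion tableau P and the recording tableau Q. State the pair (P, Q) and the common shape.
P = [1, 2, 6, 7] / [3, 5, 9] / [4] / [8];  Q = [1, 2, 5, 7] / [3, 8, 9] / [4] / [6];  common shape = (4, 3, 1, 1)

Row-insert the values π_1, π_2, … into P one at a time, bumping the leftmost entry strictly greater than the inserted value down to the next row. The recording tableau Q records, in position (i, j), the step at which that cell was added to P.
  Insert 4 (step 1): P = [4];  Q = [1]
  Insert 8 (step 2): P = [4, 8];  Q = [1, 2]
  Insert 5 (step 3): P = [4, 5] / [8];  Q = [1, 2] / [3]
  Insert 3 (step 4): P = [3, 5] / [4] / [8];  Q = [1, 2] / [3] / [4]
  Insert 6 (step 5): P = [3, 5, 6] / [4] / [8];  Q = [1, 2, 5] / [3] / [4]
  Insert 1 (step 6): P = [1, 5, 6] / [3] / [4] / [8];  Q = [1, 2, 5] / [3] / [4] / [6]
  Insert 9 (step 7): P = [1, 5, 6, 9] / [3] / [4] / [8];  Q = [1, 2, 5, 7] / [3] / [4] / [6]
  Insert 2 (step 8): P = [1, 2, 6, 9] / [3, 5] / [4] / [8];  Q = [1, 2, 5, 7] / [3, 8] / [4] / [6]
  Insert 7 (step 9): P = [1, 2, 6, 7] / [3, 5, 9] / [4] / [8];  Q = [1, 2, 5, 7] / [3, 8, 9] / [4] / [6]
Final shape: (4, 3, 1, 1).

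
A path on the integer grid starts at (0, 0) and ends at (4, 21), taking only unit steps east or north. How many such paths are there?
Number of paths = 12650

A monotone lattice path from (0, 0) to (4, 21) consists of 4 east steps and 21 north steps in some order, so it is determined by which 4 of the 25 steps are east. The count is C(25, 4) = 12650.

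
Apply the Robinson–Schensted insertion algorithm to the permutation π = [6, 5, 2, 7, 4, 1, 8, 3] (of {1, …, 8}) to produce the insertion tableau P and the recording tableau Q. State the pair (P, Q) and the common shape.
P = [1, 3, 8] / [2, 4] / [5, 7] / [6];  Q = [1, 4, 7] / [2, 5] / [3, 8] / [6];  common shape = (3, 2, 2, 1)

Row-insert the values π_1, π_2, … into P one at a time, bumping the leftmost entry strictly greater than the inserted value down to the next row. The recording tableau Q records, in position (i, j), the step at which that cell was added to P.
  Insert 6 (step 1): P = [6];  Q = [1]
  Insert 5 (step 2): P = [5] / [6];  Q = [1] / [2]
  Insert 2 (step 3): P = [2] / [5] / [6];  Q = [1] / [2] / [3]
  Insert 7 (step 4): P = [2, 7] / [5] / [6];  Q = [1, 4] / [2] / [3]
  Insert 4 (step 5): P = [2, 4] / [5, 7] / [6];  Q = [1, 4] / [2, 5] / [3]
  Insert 1 (step 6): P = [1, 4] / [2, 7] / [5] / [6];  Q = [1, 4] / [2, 5] / [3] / [6]
  Insert 8 (step 7): P = [1, 4, 8] / [2, 7] / [5] / [6];  Q = [1, 4, 7] / [2, 5] / [3] / [6]
  Insert 3 (step 8): P = [1, 3, 8] / [2, 4] / [5, 7] / [6];  Q = [1, 4, 7] / [2, 5] / [3, 8] / [6]
Final shape: (3, 2, 2, 1).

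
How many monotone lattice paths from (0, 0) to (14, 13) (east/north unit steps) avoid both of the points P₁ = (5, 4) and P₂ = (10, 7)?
Number of paths = 11329860

Inclusion–exclusion. Total paths: C(27, 14) = 20058300. Through P₁: C(9, 5)·C(18, 9) = 6126120. Through P₂: C(17, 10)·C(10, 4) = 4084080. Since P₁ is strictly southwest of P₂, a monotone path through both must visit P₁ then P₂; paths through both = C(9, 5)·C(8, 5)·C(10, 4) = 1481760. Avoid both = 20058300 − 6126120 − 4084080 + 1481760 = 11329860.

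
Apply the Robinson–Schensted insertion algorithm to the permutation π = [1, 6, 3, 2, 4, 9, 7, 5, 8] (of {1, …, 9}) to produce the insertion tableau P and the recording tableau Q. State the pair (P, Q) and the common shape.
P = [1, 2, 4, 5, 8] / [3, 7] / [6, 9];  Q = [1, 2, 5, 6, 9] / [3, 7] / [4, 8];  common shape = (5, 2, 2)

Row-insert the values π_1, π_2, … into P one at a time, bumping the leftmost entry strictly greater than the inserted value down to the next row. The recording tableau Q records, in position (i, j), the step at which that cell was added to P.
  Insert 1 (step 1): P = [1];  Q = [1]
  Insert 6 (step 2): P = [1, 6];  Q = [1, 2]
  Insert 3 (step 3): P = [1, 3] / [6];  Q = [1, 2] / [3]
  Insert 2 (step 4): P = [1, 2] / [3] / [6];  Q = [1, 2] / [3] / [4]
  Insert 4 (step 5): P = [1, 2, 4] / [3] / [6];  Q = [1, 2, 5] / [3] / [4]
  Insert 9 (step 6): P = [1, 2, 4, 9] / [3] / [6];  Q = [1, 2, 5, 6] / [3] / [4]
  Insert 7 (step 7): P = [1, 2, 4, 7] / [3, 9] / [6];  Q = [1, 2, 5, 6] / [3, 7] / [4]
  Insert 5 (step 8): P = [1, 2, 4, 5] / [3, 7] / [6, 9];  Q = [1, 2, 5, 6] / [3, 7] / [4, 8]
  Insert 8 (step 9): P = [1, 2, 4, 5, 8] / [3, 7] / [6, 9];  Q = [1, 2, 5, 6, 9] / [3, 7] / [4, 8]
Final shape: (5, 2, 2).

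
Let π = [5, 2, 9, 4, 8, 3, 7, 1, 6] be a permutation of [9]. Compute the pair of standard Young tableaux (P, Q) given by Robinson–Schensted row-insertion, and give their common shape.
P = [1, 3, 6] / [2, 7] / [4, 8] / [5, 9];  Q = [1, 3, 5] / [2, 4] / [6, 7] / [8, 9];  common shape = (3, 2, 2, 2)

Row-insert the values π_1, π_2, … into P one at a time, bumping the leftmost entry strictly greater than the inserted value down to the next row. The recording tableau Q records, in position (i, j), the step at which that cell was added to P.
  Insert 5 (step 1): P = [5];  Q = [1]
  Insert 2 (step 2): P = [2] / [5];  Q = [1] / [2]
  Insert 9 (step 3): P = [2, 9] / [5];  Q = [1, 3] / [2]
  Insert 4 (step 4): P = [2, 4] / [5, 9];  Q = [1, 3] / [2, 4]
  Insert 8 (step 5): P = [2, 4, 8] / [5, 9];  Q = [1, 3, 5] / [2, 4]
  Insert 3 (step 6): P = [2, 3, 8] / [4, 9] / [5];  Q = [1, 3, 5] / [2, 4] / [6]
  Insert 7 (step 7): P = [2, 3, 7] / [4, 8] / [5, 9];  Q = [1, 3, 5] / [2, 4] / [6, 7]
  Insert 1 (step 8): P = [1, 3, 7] / [2, 8] / [4, 9] / [5];  Q = [1, 3, 5] / [2, 4] / [6, 7] / [8]
  Insert 6 (step 9): P = [1, 3, 6] / [2, 7] / [4, 8] / [5, 9];  Q = [1, 3, 5] / [2, 4] / [6, 7] / [8, 9]
Final shape: (3, 2, 2, 2).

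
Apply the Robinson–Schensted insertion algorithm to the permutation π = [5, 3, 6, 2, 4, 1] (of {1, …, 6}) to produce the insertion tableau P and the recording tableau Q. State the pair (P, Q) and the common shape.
P = [1, 4] / [2, 6] / [3] / [5];  Q = [1, 3] / [2, 5] / [4] / [6];  common shape = (2, 2, 1, 1)

Row-insert the values π_1, π_2, … into P one at a time, bumping the leftmost entry strictly greater than the inserted value down to the next row. The recording tableau Q records, in position (i, j), the step at which that cell was added to P.
  Insert 5 (step 1): P = [5];  Q = [1]
  Insert 3 (step 2): P = [3] / [5];  Q = [1] / [2]
  Insert 6 (step 3): P = [3, 6] / [5];  Q = [1, 3] / [2]
  Insert 2 (step 4): P = [2, 6] / [3] / [5];  Q = [1, 3] / [2] / [4]
  Insert 4 (step 5): P = [2, 4] / [3, 6] / [5];  Q = [1, 3] / [2, 5] / [4]
  Insert 1 (step 6): P = [1, 4] / [2, 6] / [3] / [5];  Q = [1, 3] / [2, 5] / [4] / [6]
Final shape: (2, 2, 1, 1).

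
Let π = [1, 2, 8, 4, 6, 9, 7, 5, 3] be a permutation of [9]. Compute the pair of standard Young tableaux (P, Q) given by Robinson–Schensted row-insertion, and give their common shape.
P = [1, 2, 3, 5, 7] / [4, 9] / [6] / [8];  Q = [1, 2, 3, 5, 6] / [4, 7] / [8] / [9];  common shape = (5, 2, 1, 1)

Row-insert the values π_1, π_2, … into P one at a time, bumping the leftmost entry strictly greater than the inserted value down to the next row. The recording tableau Q records, in position (i, j), the step at which that cell was added to P.
  Insert 1 (step 1): P = [1];  Q = [1]
  Insert 2 (step 2): P = [1, 2];  Q = [1, 2]
  Insert 8 (step 3): P = [1, 2, 8];  Q = [1, 2, 3]
  Insert 4 (step 4): P = [1, 2, 4] / [8];  Q = [1, 2, 3] / [4]
  Insert 6 (step 5): P = [1, 2, 4, 6] / [8];  Q = [1, 2, 3, 5] / [4]
  Insert 9 (step 6): P = [1, 2, 4, 6, 9] / [8];  Q = [1, 2, 3, 5, 6] / [4]
  Insert 7 (step 7): P = [1, 2, 4, 6, 7] / [8, 9];  Q = [1, 2, 3, 5, 6] / [4, 7]
  Insert 5 (step 8): P = [1, 2, 4, 5, 7] / [6, 9] / [8];  Q = [1, 2, 3, 5, 6] / [4, 7] / [8]
  Insert 3 (step 9): P = [1, 2, 3, 5, 7] / [4, 9] / [6] / [8];  Q = [1, 2, 3, 5, 6] / [4, 7] / [8] / [9]
Final shape: (5, 2, 1, 1).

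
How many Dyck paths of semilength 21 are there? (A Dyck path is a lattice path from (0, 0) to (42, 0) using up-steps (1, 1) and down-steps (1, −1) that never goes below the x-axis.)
C_21 = 24466267020

These Dyck paths are counted by the Catalan number C_n = (1/(n + 1)) · C(2n, n). For n = 21: C_21 = (1/22) · C(42, 21) = 538257874440/22 = 24466267020.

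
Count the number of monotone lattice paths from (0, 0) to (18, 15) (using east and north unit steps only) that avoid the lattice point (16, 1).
Number of paths = 1037156280

Total paths from (0, 0) to (18, 15): C(33, 18) = 1037158320. Paths through (16, 1): (paths (0, 0) → (16, 1)) × (paths (16, 1) → (18, 15)) = C(17, 16) · C(16, 2) = 17 · 120 = 2040. Avoidance count = 1037158320 − 2040 = 1037156280.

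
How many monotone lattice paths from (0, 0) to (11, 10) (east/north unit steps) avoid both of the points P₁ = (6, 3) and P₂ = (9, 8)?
Number of paths = 168552

Inclusion–exclusion. Total paths: C(21, 11) = 352716. Through P₁: C(9, 6)·C(12, 5) = 66528. Through P₂: C(17, 9)·C(4, 2) = 145860. Since P₁ is strictly southwest of P₂, a monotone path through both must visit P₁ then P₂; paths through both = C(9, 6)·C(8, 3)·C(4, 2) = 28224. Avoid both = 352716 − 66528 − 145860 + 28224 = 168552.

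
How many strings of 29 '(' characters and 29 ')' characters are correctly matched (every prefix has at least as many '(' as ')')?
C_29 = 1002242216651368

These balanced parentheses are counted by the Catalan number C_n = (1/(n + 1)) · C(2n, n). For n = 29: C_29 = (1/30) · C(58, 29) = 30067266499541040/30 = 1002242216651368.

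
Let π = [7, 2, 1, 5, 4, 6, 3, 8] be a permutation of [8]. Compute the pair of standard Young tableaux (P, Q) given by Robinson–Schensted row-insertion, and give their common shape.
P = [1, 3, 6, 8] / [2, 4] / [5] / [7];  Q = [1, 4, 6, 8] / [2, 5] / [3] / [7];  common shape = (4, 2, 1, 1)

Row-insert the values π_1, π_2, … into P one at a time, bumping the leftmost entry strictly greater than the inserted value down to the next row. The recording tableau Q records, in position (i, j), the step at which that cell was added to P.
  Insert 7 (step 1): P = [7];  Q = [1]
  Insert 2 (step 2): P = [2] / [7];  Q = [1] / [2]
  Insert 1 (step 3): P = [1] / [2] / [7];  Q = [1] / [2] / [3]
  Insert 5 (step 4): P = [1, 5] / [2] / [7];  Q = [1, 4] / [2] / [3]
  Insert 4 (step 5): P = [1, 4] / [2, 5] / [7];  Q = [1, 4] / [2, 5] / [3]
  Insert 6 (step 6): P = [1, 4, 6] / [2, 5] / [7];  Q = [1, 4, 6] / [2, 5] / [3]
  Insert 3 (step 7): P = [1, 3, 6] / [2, 4] / [5] / [7];  Q = [1, 4, 6] / [2, 5] / [3] / [7]
  Insert 8 (step 8): P = [1, 3, 6, 8] / [2, 4] / [5] / [7];  Q = [1, 4, 6, 8] / [2, 5] / [3] / [7]
Final shape: (4, 2, 1, 1).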